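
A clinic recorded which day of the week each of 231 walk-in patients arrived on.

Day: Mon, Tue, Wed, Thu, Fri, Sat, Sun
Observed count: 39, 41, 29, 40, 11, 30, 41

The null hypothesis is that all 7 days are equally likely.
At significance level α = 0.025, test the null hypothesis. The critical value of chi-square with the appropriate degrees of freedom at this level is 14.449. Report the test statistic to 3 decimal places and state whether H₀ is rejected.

21.879; reject

Expected count for each of the 7 categories: 231/7 = 33.
cat         O        E   (O−E)²/E
Mon        39       33     1.0909
Tue        41       33     1.9394
Wed        29       33     0.4848
Thu        40       33     1.4848
Fri        11       33    14.6667
Sat        30       33     0.2727
Sun        41       33     1.9394
Sum = 21.879
df = 6. Since 21.879 > 14.449, we reject H₀.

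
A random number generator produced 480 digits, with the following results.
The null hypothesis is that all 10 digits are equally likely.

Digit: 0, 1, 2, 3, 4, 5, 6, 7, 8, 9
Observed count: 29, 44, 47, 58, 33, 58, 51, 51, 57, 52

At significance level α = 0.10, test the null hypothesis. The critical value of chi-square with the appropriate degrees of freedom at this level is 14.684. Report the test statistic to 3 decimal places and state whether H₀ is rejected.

19.125; reject

Expected count for each of the 10 categories: 480/10 = 48.
χ² = (29−48)²/48 + (44−48)²/48 + (47−48)²/48 + (58−48)²/48 + (33−48)²/48 + (58−48)²/48 + (51−48)²/48 + (51−48)²/48 + (57−48)²/48 + (52−48)²/48
   = 7.5208 + 0.3333 + 0.0208 + 2.0833 + 4.6875 + 2.0833 + 0.1875 + 0.1875 + 1.6875 + 0.3333
Sum = 19.125
df = 9. Since 19.125 > 14.684, we reject H₀.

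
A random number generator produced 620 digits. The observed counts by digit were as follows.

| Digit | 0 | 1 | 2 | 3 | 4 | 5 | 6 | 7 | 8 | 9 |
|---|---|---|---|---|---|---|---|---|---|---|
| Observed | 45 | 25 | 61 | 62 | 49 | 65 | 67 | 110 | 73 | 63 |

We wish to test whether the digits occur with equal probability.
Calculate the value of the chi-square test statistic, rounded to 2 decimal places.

69.16

Under H₀ each category has probability 1/10, so each expected count is 620/10 = 62.
0: (45 − 62)²/62 = 289/62 = 4.661
1: (25 − 62)²/62 = 1369/62 = 22.081
2: (61 − 62)²/62 = 1/62 = 0.016
3: (62 − 62)²/62 = 0/62 = 0.000
4: (49 − 62)²/62 = 169/62 = 2.726
5: (65 − 62)²/62 = 9/62 = 0.145
6: (67 − 62)²/62 = 25/62 = 0.403
7: (110 − 62)²/62 = 2304/62 = 37.161
8: (73 − 62)²/62 = 121/62 = 1.952
9: (63 − 62)²/62 = 1/62 = 0.016
Sum = 69.16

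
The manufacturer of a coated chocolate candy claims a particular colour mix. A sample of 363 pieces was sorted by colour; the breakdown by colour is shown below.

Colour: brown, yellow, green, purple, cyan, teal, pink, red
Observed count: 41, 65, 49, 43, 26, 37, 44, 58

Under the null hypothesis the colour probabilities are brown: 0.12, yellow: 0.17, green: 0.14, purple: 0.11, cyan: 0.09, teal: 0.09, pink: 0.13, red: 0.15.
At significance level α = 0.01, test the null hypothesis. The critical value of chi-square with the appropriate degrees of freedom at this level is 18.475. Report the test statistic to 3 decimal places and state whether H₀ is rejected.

3.010; do not reject

Expected counts E_i = n·p_i: 363×0.12 = 43.56, 363×0.17 = 61.71, 363×0.14 = 50.82, 363×0.11 = 39.93, 363×0.09 = 32.67, 363×0.09 = 32.67, 363×0.13 = 47.19, 363×0.15 = 54.45.
cat         O        E   (O−E)²/E
brown      41    43.56     0.1504
yellow     65    61.71     0.1754
green      49    50.82     0.0652
purple     43    39.93     0.2360
cyan       26    32.67     1.3618
teal       37    32.67     0.5739
pink       44    47.19     0.2156
red        58    54.45     0.2315
Sum = 3.010
df = 7. Since 3.010 < 18.475, we do not reject H₀.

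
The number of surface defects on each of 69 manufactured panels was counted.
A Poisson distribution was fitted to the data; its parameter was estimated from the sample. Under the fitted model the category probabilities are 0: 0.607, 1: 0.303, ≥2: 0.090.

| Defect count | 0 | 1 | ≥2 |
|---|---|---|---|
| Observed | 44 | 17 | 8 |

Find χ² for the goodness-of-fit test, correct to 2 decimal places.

1.35

Expected counts E_i = n·p_i: 69×0.607 = 41.883, 69×0.303 = 20.907, 69×0.090 = 6.21.
cat         O        E   (O−E)²/E
0          44   41.883      0.107
1          17   20.907      0.730
≥2          8     6.21      0.516
Sum = 1.35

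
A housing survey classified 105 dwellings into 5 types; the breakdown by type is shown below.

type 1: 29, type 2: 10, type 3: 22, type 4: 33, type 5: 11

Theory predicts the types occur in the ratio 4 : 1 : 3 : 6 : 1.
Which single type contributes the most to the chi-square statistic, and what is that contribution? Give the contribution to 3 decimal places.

Ratio total = 15. Expected counts: 105×4/15 = 28, 105×1/15 = 7, 105×3/15 = 21, 105×6/15 = 42, 105×1/15 = 7.
cat         O        E   (O−E)²/E
type 1     29       28     0.0357
type 2     10        7     1.2857
type 3     22       21     0.0476
type 4     33       42     1.9286
type 5     11        7     2.2857
The largest term is for type 5: 2.286.

type 5, 2.286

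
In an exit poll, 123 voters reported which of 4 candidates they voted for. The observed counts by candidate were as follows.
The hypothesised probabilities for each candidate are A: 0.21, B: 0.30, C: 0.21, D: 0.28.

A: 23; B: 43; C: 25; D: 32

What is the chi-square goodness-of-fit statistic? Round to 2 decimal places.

1.52

Expected counts E_i = n·p_i: 123×0.21 = 25.83, 123×0.30 = 36.9, 123×0.21 = 25.83, 123×0.28 = 34.44.
χ² = (23−25.83)²/25.83 + (43−36.9)²/36.9 + (25−25.83)²/25.83 + (32−34.44)²/34.44
   = 0.310 + 1.008 + 0.027 + 0.173
Sum = 1.52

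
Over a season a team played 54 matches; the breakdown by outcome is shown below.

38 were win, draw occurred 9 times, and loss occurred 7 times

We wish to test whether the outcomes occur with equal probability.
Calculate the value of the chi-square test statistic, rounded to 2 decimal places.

Expected count for each of the 3 categories: 54/3 = 18.
χ² = (38−18)²/18 + (9−18)²/18 + (7−18)²/18
   = 22.222 + 4.500 + 6.722
Sum = 33.44

33.44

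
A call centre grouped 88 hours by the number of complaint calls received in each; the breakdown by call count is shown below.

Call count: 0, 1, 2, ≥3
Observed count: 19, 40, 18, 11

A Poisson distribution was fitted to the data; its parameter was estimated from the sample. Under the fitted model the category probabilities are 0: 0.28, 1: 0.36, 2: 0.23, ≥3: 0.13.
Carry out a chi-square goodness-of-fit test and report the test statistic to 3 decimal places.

Expected counts E_i = n·p_i: 88×0.28 = 24.64, 88×0.36 = 31.68, 88×0.23 = 20.24, 88×0.13 = 11.44.
χ² = (19−24.64)²/24.64 + (40−31.68)²/31.68 + (18−20.24)²/20.24 + (11−11.44)²/11.44
   = 1.2910 + 2.1851 + 0.2479 + 0.0169
Sum = 3.741

3.741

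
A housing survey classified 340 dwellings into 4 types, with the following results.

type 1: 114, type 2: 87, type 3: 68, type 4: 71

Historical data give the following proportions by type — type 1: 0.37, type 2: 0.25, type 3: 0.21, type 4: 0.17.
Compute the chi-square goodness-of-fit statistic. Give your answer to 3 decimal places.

4.330

Expected counts E_i = n·p_i: 340×0.37 = 125.8, 340×0.25 = 85, 340×0.21 = 71.4, 340×0.17 = 57.8.
type 1: (114 − 125.8)²/125.8 = 139.24/125.8 = 1.1068
type 2: (87 − 85)²/85 = 4/85 = 0.0471
type 3: (68 − 71.4)²/71.4 = 11.56/71.4 = 0.1619
type 4: (71 − 57.8)²/57.8 = 174.24/57.8 = 3.0145
Sum = 4.330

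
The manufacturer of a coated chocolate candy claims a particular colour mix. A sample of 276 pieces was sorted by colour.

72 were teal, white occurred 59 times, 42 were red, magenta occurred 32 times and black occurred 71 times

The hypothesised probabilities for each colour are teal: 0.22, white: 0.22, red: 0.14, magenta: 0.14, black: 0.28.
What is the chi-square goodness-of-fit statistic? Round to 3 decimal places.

4.088

Expected counts E_i = n·p_i: 276×0.22 = 60.72, 276×0.22 = 60.72, 276×0.14 = 38.64, 276×0.14 = 38.64, 276×0.28 = 77.28.
χ² = (72−60.72)²/60.72 + (59−60.72)²/60.72 + (42−38.64)²/38.64 + (32−38.64)²/38.64 + (71−77.28)²/77.28
   = 2.0955 + 0.0487 + 0.2922 + 1.1410 + 0.5103
Sum = 4.088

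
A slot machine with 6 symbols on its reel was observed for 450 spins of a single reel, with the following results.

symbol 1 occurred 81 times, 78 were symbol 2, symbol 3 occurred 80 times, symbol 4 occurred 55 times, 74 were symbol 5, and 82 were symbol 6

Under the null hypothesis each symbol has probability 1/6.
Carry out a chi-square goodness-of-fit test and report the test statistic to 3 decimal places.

6.933

Under H₀ each category has probability 1/6, so each expected count is 450/6 = 75.
χ² = (81−75)²/75 + (78−75)²/75 + (80−75)²/75 + (55−75)²/75 + (74−75)²/75 + (82−75)²/75
   = 0.4800 + 0.1200 + 0.3333 + 5.3333 + 0.0133 + 0.6533
Sum = 6.933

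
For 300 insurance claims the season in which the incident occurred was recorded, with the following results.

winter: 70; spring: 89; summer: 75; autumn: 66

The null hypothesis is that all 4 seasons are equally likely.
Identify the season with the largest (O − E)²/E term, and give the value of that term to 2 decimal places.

Expected count for each of the 4 categories: 300/4 = 75.
winter: (70 − 75)²/75 = 25/75 = 0.333
spring: (89 − 75)²/75 = 196/75 = 2.613
summer: (75 − 75)²/75 = 0/75 = 0.000
autumn: (66 − 75)²/75 = 81/75 = 1.080
The largest term is for spring: 2.61.

spring, 2.61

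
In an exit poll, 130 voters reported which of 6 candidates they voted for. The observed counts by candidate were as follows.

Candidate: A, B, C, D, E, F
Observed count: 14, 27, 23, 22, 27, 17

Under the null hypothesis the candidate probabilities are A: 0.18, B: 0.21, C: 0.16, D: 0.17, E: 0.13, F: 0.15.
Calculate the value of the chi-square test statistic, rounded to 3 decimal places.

10.369

Expected counts E_i = n·p_i: 130×0.18 = 23.4, 130×0.21 = 27.3, 130×0.16 = 20.8, 130×0.17 = 22.1, 130×0.13 = 16.9, 130×0.15 = 19.5.
χ² = (14−23.4)²/23.4 + (27−27.3)²/27.3 + (23−20.8)²/20.8 + (22−22.1)²/22.1 + (27−16.9)²/16.9 + (17−19.5)²/19.5
   = 3.7761 + 0.0033 + 0.2327 + 0.0005 + 6.0361 + 0.3205
Sum = 10.369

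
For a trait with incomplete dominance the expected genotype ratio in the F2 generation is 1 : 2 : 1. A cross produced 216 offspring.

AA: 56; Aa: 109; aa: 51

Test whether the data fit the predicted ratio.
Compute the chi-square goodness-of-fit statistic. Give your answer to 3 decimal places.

0.250

Ratio total = 4. Expected counts: 216×1/4 = 54, 216×2/4 = 108, 216×1/4 = 54.
AA: (56 − 54)²/54 = 4/54 = 0.0741
Aa: (109 − 108)²/108 = 1/108 = 0.0093
aa: (51 − 54)²/54 = 9/54 = 0.1667
Sum = 0.250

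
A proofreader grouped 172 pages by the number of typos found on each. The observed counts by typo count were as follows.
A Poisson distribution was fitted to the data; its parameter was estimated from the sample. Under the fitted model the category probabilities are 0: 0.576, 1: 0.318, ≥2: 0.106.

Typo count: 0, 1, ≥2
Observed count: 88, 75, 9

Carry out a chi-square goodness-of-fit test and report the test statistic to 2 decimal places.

13.45

Expected counts E_i = n·p_i: 172×0.576 = 99.072, 172×0.318 = 54.696, 172×0.106 = 18.232.
χ² = (88−99.072)²/99.072 + (75−54.696)²/54.696 + (9−18.232)²/18.232
   = 1.237 + 7.537 + 4.675
Sum = 13.45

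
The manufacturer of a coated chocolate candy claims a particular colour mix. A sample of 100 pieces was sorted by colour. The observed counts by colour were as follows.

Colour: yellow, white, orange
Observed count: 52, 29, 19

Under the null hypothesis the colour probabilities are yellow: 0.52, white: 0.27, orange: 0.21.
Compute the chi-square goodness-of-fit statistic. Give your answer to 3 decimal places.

0.339

Expected counts E_i = n·p_i: 100×0.52 = 52, 100×0.27 = 27, 100×0.21 = 21.
yellow: (52 − 52)²/52 = 0/52 = 0.0000
white: (29 − 27)²/27 = 4/27 = 0.1481
orange: (19 − 21)²/21 = 4/21 = 0.1905
Sum = 0.339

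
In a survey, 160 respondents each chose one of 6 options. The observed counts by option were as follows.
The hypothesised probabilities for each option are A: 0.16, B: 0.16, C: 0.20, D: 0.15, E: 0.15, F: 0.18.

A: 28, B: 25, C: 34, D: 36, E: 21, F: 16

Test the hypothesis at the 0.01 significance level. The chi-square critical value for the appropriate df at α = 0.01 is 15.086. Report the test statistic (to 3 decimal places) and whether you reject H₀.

Expected counts E_i = n·p_i: 160×0.16 = 25.6, 160×0.16 = 25.6, 160×0.20 = 32, 160×0.15 = 24, 160×0.15 = 24, 160×0.18 = 28.8.
A: (28 − 25.6)²/25.6 = 5.76/25.6 = 0.2250
B: (25 − 25.6)²/25.6 = 0.36/25.6 = 0.0141
C: (34 − 32)²/32 = 4/32 = 0.1250
D: (36 − 24)²/24 = 144/24 = 6.0000
E: (21 − 24)²/24 = 9/24 = 0.3750
F: (16 − 28.8)²/28.8 = 163.84/28.8 = 5.6889
Sum = 12.428
df = 5. Since 12.428 < 15.086, we do not reject H₀.

12.428; do not reject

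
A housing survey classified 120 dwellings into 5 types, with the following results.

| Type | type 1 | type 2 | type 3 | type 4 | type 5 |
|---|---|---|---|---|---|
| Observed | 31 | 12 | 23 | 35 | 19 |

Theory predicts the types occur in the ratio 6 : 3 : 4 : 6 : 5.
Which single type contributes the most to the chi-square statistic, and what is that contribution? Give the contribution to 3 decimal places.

type 5, 1.440

Ratio total = 24. Expected counts: 120×6/24 = 30, 120×3/24 = 15, 120×4/24 = 20, 120×6/24 = 30, 120×5/24 = 25.
type 1: (31 − 30)²/30 = 1/30 = 0.0333
type 2: (12 − 15)²/15 = 9/15 = 0.6000
type 3: (23 − 20)²/20 = 9/20 = 0.4500
type 4: (35 − 30)²/30 = 25/30 = 0.8333
type 5: (19 − 25)²/25 = 36/25 = 1.4400
The largest term is for type 5: 1.440.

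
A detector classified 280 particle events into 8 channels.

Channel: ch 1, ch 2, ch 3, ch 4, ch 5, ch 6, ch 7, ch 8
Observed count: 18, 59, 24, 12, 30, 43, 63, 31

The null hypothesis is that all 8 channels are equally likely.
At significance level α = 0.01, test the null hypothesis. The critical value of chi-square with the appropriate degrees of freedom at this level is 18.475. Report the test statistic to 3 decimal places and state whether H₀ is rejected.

68.686; reject

Under H₀ each category has probability 1/8, so each expected count is 280/8 = 35.
ch 1: (18 − 35)²/35 = 289/35 = 8.2571
ch 2: (59 − 35)²/35 = 576/35 = 16.4571
ch 3: (24 − 35)²/35 = 121/35 = 3.4571
ch 4: (12 − 35)²/35 = 529/35 = 15.1143
ch 5: (30 − 35)²/35 = 25/35 = 0.7143
ch 6: (43 − 35)²/35 = 64/35 = 1.8286
ch 7: (63 − 35)²/35 = 784/35 = 22.4000
ch 8: (31 − 35)²/35 = 16/35 = 0.4571
Sum = 68.686
df = 7. Since 68.686 > 18.475, we reject H₀.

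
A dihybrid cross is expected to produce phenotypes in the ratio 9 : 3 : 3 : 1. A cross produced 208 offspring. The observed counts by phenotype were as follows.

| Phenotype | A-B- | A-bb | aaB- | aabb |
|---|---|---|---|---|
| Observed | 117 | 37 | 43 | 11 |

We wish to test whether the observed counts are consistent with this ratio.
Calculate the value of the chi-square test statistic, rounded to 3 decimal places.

0.821

Ratio total = 16. Expected counts: 208×9/16 = 117, 208×3/16 = 39, 208×3/16 = 39, 208×1/16 = 13.
χ² = (117−117)²/117 + (37−39)²/39 + (43−39)²/39 + (11−13)²/13
   = 0.0000 + 0.1026 + 0.4103 + 0.3077
Sum = 0.821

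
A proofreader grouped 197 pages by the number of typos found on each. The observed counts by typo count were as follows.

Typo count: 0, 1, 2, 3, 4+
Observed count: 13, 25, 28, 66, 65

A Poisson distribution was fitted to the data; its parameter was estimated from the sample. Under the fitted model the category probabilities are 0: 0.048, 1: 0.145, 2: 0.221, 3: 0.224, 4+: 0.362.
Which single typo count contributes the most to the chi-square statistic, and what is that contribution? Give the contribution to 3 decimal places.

Expected counts E_i = n·p_i: 197×0.048 = 9.456, 197×0.145 = 28.565, 197×0.221 = 43.537, 197×0.224 = 44.128, 197×0.362 = 71.314.
0: (13 − 9.456)²/9.456 = 12.559936/9.456 = 1.3283
1: (25 − 28.565)²/28.565 = 12.709225/28.565 = 0.4449
2: (28 − 43.537)²/43.537 = 241.398369/43.537 = 5.5447
3: (66 − 44.128)²/44.128 = 478.384384/44.128 = 10.8408
4+: (65 − 71.314)²/71.314 = 39.866596/71.314 = 0.5590
The largest term is for 3: 10.841.

3, 10.841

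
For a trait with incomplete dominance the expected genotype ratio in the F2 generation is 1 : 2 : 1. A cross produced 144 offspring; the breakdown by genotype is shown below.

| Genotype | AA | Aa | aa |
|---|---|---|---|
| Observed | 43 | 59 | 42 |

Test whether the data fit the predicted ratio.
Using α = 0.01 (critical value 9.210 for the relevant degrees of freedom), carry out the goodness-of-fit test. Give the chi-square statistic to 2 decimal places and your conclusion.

Ratio total = 4. Expected counts: 144×1/4 = 36, 144×2/4 = 72, 144×1/4 = 36.
cat         O        E   (O−E)²/E
AA         43       36      1.361
Aa         59       72      2.347
aa         42       36      1.000
Sum = 4.71
df = 2. Since 4.71 < 9.210, we do not reject H₀.

4.71; do not reject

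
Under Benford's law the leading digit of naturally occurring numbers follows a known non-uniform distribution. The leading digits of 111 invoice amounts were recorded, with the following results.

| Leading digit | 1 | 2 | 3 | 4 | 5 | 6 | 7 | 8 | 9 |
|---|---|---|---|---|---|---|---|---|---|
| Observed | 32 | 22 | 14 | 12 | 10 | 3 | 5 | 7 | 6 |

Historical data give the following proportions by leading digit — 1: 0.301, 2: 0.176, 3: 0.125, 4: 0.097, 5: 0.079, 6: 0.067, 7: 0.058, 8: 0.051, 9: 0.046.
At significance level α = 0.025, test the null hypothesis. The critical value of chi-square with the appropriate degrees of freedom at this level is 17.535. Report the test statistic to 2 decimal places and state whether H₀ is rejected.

4.13; do not reject

Expected counts E_i = n·p_i: 111×0.301 = 33.411, 111×0.176 = 19.536, 111×0.125 = 13.875, 111×0.097 = 10.767, 111×0.079 = 8.769, 111×0.067 = 7.437, 111×0.058 = 6.438, 111×0.051 = 5.661, 111×0.046 = 5.106.
χ² = (32−33.411)²/33.411 + (22−19.536)²/19.536 + (14−13.875)²/13.875 + (12−10.767)²/10.767 + (10−8.769)²/8.769 + (3−7.437)²/7.437 + (5−6.438)²/6.438 + (7−5.661)²/5.661 + (6−5.106)²/5.106
   = 0.060 + 0.311 + 0.001 + 0.141 + 0.173 + 2.647 + 0.321 + 0.317 + 0.157
Sum = 4.13
df = 8. Since 4.13 < 17.535, we do not reject H₀.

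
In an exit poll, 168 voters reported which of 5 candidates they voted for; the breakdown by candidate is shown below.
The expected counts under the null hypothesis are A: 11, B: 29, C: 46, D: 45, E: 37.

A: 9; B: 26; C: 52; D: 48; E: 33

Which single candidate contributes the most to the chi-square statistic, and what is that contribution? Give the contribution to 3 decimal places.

C, 0.783

χ² = (9−11)²/11 + (26−29)²/29 + (52−46)²/46 + (48−45)²/45 + (33−37)²/37
   = 0.3636 + 0.3103 + 0.7826 + 0.2000 + 0.4324
The largest term is for C: 0.783.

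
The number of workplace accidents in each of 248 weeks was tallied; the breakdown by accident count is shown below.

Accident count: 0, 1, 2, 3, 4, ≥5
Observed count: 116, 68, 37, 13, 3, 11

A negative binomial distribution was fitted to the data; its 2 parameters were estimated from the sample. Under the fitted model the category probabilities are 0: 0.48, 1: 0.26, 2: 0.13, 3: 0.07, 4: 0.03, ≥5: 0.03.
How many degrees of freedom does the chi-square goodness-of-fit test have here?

There are k = 6 categories and 2 parameters estimated from the data, so df = 6 − 1 − 2 = 3.

3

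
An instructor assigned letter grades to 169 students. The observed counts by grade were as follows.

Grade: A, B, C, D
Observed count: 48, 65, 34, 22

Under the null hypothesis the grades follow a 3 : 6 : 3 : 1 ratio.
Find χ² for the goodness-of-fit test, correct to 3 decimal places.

Ratio total = 13. Expected counts: 169×3/13 = 39, 169×6/13 = 78, 169×3/13 = 39, 169×1/13 = 13.
cat         O        E   (O−E)²/E
A          48       39     2.0769
B          65       78     2.1667
C          34       39     0.6410
D          22       13     6.2308
Sum = 11.115

11.115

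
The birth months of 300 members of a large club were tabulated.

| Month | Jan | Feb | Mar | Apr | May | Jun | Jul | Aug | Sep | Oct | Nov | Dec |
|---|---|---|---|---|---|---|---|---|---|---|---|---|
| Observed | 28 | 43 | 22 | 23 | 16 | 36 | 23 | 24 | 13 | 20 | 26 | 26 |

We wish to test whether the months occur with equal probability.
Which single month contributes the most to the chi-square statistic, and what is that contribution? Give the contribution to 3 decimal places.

Feb, 12.960

Expected count for each of the 12 categories: 300/12 = 25.
Jan: (28 − 25)²/25 = 9/25 = 0.3600
Feb: (43 − 25)²/25 = 324/25 = 12.9600
Mar: (22 − 25)²/25 = 9/25 = 0.3600
Apr: (23 − 25)²/25 = 4/25 = 0.1600
May: (16 − 25)²/25 = 81/25 = 3.2400
Jun: (36 − 25)²/25 = 121/25 = 4.8400
Jul: (23 − 25)²/25 = 4/25 = 0.1600
Aug: (24 − 25)²/25 = 1/25 = 0.0400
Sep: (13 − 25)²/25 = 144/25 = 5.7600
Oct: (20 − 25)²/25 = 25/25 = 1.0000
Nov: (26 − 25)²/25 = 1/25 = 0.0400
Dec: (26 − 25)²/25 = 1/25 = 0.0400
The largest term is for Feb: 12.960.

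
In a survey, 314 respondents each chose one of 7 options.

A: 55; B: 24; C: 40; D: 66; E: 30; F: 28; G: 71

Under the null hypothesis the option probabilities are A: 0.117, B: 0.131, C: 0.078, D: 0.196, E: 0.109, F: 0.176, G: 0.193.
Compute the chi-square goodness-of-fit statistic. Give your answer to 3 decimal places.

Expected counts E_i = n·p_i: 314×0.117 = 36.738, 314×0.131 = 41.134, 314×0.078 = 24.492, 314×0.196 = 61.544, 314×0.109 = 34.226, 314×0.176 = 55.264, 314×0.193 = 60.602.
cat         O        E   (O−E)²/E
A          55   36.738     9.0778
B          24   41.134     7.1370
C          40   24.492     9.8195
D          66   61.544     0.3226
E          30   34.226     0.5218
F          28   55.264    13.4505
G          71   60.602     1.7841
Sum = 42.113

42.113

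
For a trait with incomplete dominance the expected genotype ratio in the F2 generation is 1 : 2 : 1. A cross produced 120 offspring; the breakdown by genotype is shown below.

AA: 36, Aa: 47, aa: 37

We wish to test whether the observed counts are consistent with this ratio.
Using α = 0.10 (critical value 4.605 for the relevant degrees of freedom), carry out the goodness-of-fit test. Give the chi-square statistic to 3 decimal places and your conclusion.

5.650; reject

Ratio total = 4. Expected counts: 120×1/4 = 30, 120×2/4 = 60, 120×1/4 = 30.
cat         O        E   (O−E)²/E
AA         36       30     1.2000
Aa         47       60     2.8167
aa         37       30     1.6333
Sum = 5.650
df = 2. Since 5.650 > 4.605, we reject H₀.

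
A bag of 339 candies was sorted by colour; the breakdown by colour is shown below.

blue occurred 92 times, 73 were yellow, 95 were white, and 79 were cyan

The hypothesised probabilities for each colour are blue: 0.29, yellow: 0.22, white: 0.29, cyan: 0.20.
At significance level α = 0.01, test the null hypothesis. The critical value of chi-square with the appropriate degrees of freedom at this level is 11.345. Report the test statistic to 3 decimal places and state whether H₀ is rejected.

Expected counts E_i = n·p_i: 339×0.29 = 98.31, 339×0.22 = 74.58, 339×0.29 = 98.31, 339×0.20 = 67.8.
blue: (92 − 98.31)²/98.31 = 39.8161/98.31 = 0.4050
yellow: (73 − 74.58)²/74.58 = 2.4964/74.58 = 0.0335
white: (95 − 98.31)²/98.31 = 10.9561/98.31 = 0.1114
cyan: (79 − 67.8)²/67.8 = 125.44/67.8 = 1.8501
Sum = 2.400
df = 3. Since 2.400 < 11.345, we do not reject H₀.

2.400; do not reject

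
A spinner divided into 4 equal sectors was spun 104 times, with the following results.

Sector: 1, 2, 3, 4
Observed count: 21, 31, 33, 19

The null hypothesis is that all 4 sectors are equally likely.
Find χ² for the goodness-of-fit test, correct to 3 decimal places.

Expected count for each of the 4 categories: 104/4 = 26.
1: (21 − 26)²/26 = 25/26 = 0.9615
2: (31 − 26)²/26 = 25/26 = 0.9615
3: (33 − 26)²/26 = 49/26 = 1.8846
4: (19 − 26)²/26 = 49/26 = 1.8846
Sum = 5.692

5.692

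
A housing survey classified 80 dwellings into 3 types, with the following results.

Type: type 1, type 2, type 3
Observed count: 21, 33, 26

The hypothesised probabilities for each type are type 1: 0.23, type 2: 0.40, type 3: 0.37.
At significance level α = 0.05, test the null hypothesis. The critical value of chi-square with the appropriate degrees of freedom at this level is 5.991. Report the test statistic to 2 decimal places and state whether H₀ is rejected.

0.84; do not reject

Expected counts E_i = n·p_i: 80×0.23 = 18.4, 80×0.40 = 32, 80×0.37 = 29.6.
cat         O        E   (O−E)²/E
type 1     21     18.4      0.367
type 2     33       32      0.031
type 3     26     29.6      0.438
Sum = 0.84
df = 2. Since 0.84 < 5.991, we do not reject H₀.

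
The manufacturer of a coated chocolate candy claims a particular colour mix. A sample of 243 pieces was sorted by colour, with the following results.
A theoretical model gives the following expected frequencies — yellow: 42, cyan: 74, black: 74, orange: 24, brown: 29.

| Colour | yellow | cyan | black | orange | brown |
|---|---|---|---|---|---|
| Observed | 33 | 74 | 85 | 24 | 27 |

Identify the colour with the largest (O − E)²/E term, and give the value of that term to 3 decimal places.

yellow, 1.929

χ² = (33−42)²/42 + (74−74)²/74 + (85−74)²/74 + (24−24)²/24 + (27−29)²/29
   = 1.9286 + 0.0000 + 1.6351 + 0.0000 + 0.1379
The largest term is for yellow: 1.929.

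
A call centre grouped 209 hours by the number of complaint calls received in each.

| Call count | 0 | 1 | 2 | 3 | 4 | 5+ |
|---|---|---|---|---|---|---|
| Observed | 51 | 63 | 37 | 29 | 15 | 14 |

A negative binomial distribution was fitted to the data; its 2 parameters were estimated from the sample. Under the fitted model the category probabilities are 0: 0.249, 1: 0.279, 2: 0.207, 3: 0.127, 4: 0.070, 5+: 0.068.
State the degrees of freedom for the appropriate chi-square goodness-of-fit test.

3

There are k = 6 categories and 2 parameters estimated from the data, so df = 6 − 1 − 2 = 3.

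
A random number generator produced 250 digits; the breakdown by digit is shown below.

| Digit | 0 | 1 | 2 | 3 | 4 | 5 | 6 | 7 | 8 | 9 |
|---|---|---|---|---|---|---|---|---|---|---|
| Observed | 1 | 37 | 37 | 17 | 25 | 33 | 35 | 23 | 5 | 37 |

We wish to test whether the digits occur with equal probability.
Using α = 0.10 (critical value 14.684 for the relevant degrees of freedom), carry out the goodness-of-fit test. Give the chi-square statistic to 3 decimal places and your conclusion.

Expected count for each of the 10 categories: 250/10 = 25.
cat         O        E   (O−E)²/E
0           1       25    23.0400
1          37       25     5.7600
2          37       25     5.7600
3          17       25     2.5600
4          25       25     0.0000
5          33       25     2.5600
6          35       25     4.0000
7          23       25     0.1600
8           5       25    16.0000
9          37       25     5.7600
Sum = 65.600
df = 9. Since 65.600 > 14.684, we reject H₀.

65.600; reject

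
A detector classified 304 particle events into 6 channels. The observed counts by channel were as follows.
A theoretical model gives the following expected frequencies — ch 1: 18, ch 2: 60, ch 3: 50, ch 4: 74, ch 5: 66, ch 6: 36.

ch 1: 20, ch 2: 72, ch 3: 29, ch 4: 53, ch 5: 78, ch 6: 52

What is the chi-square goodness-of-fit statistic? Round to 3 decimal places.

26.695

ch 1: (20 − 18)²/18 = 4/18 = 0.2222
ch 2: (72 − 60)²/60 = 144/60 = 2.4000
ch 3: (29 − 50)²/50 = 441/50 = 8.8200
ch 4: (53 − 74)²/74 = 441/74 = 5.9595
ch 5: (78 − 66)²/66 = 144/66 = 2.1818
ch 6: (52 − 36)²/36 = 256/36 = 7.1111
Sum = 26.695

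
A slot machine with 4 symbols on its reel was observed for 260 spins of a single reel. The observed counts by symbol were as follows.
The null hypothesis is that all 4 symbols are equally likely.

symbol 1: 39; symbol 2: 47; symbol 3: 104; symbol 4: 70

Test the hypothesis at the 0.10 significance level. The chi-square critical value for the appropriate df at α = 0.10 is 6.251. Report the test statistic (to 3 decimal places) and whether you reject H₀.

Under H₀ each category has probability 1/4, so each expected count is 260/4 = 65.
χ² = (39−65)²/65 + (47−65)²/65 + (104−65)²/65 + (70−65)²/65
   = 10.4000 + 4.9846 + 23.4000 + 0.3846
Sum = 39.169
df = 3. Since 39.169 > 6.251, we reject H₀.

39.169; reject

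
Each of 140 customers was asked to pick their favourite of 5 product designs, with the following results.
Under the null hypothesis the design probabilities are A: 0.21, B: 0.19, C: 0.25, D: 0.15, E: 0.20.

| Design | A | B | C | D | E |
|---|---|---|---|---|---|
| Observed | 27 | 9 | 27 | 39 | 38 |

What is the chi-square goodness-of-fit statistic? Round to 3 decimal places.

Expected counts E_i = n·p_i: 140×0.21 = 29.4, 140×0.19 = 26.6, 140×0.25 = 35, 140×0.15 = 21, 140×0.20 = 28.
cat         O        E   (O−E)²/E
A          27     29.4     0.1959
B           9     26.6    11.6451
C          27       35     1.8286
D          39       21    15.4286
E          38       28     3.5714
Sum = 32.670

32.670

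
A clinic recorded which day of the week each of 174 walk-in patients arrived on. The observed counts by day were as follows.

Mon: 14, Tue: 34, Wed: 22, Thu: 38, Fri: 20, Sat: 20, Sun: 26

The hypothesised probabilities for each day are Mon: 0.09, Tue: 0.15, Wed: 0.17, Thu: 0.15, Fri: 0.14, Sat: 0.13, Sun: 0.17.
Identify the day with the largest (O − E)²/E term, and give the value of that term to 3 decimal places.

Thu, 5.426

Expected counts E_i = n·p_i: 174×0.09 = 15.66, 174×0.15 = 26.1, 174×0.17 = 29.58, 174×0.15 = 26.1, 174×0.14 = 24.36, 174×0.13 = 22.62, 174×0.17 = 29.58.
Mon: (14 − 15.66)²/15.66 = 2.7556/15.66 = 0.1760
Tue: (34 − 26.1)²/26.1 = 62.41/26.1 = 2.3912
Wed: (22 − 29.58)²/29.58 = 57.4564/29.58 = 1.9424
Thu: (38 − 26.1)²/26.1 = 141.61/26.1 = 5.4257
Fri: (20 − 24.36)²/24.36 = 19.0096/24.36 = 0.7804
Sat: (20 − 22.62)²/22.62 = 6.8644/22.62 = 0.3035
Sun: (26 − 29.58)²/29.58 = 12.8164/29.58 = 0.4333
The largest term is for Thu: 5.426.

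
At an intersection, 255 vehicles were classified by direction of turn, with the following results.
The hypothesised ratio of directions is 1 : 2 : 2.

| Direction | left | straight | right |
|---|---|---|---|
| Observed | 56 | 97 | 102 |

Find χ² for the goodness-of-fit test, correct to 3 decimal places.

0.735

Ratio total = 5. Expected counts: 255×1/5 = 51, 255×2/5 = 102, 255×2/5 = 102.
χ² = (56−51)²/51 + (97−102)²/102 + (102−102)²/102
   = 0.4902 + 0.2451 + 0.0000
Sum = 0.735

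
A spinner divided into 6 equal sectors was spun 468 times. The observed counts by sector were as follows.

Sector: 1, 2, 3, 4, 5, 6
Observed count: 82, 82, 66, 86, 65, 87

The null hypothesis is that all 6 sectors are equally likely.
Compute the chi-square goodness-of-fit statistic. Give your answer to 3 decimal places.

6.282

Expected count for each of the 6 categories: 468/6 = 78.
cat         O        E   (O−E)²/E
1          82       78     0.2051
2          82       78     0.2051
3          66       78     1.8462
4          86       78     0.8205
5          65       78     2.1667
6          87       78     1.0385
Sum = 6.282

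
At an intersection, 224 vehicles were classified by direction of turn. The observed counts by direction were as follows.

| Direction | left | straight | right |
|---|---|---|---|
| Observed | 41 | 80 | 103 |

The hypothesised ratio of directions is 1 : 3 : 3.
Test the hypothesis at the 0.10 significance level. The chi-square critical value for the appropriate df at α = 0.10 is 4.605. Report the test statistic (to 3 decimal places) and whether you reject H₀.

Ratio total = 7. Expected counts: 224×1/7 = 32, 224×3/7 = 96, 224×3/7 = 96.
left: (41 − 32)²/32 = 81/32 = 2.5313
straight: (80 − 96)²/96 = 256/96 = 2.6667
right: (103 − 96)²/96 = 49/96 = 0.5104
Sum = 5.708
df = 2. Since 5.708 > 4.605, we reject H₀.

5.708; reject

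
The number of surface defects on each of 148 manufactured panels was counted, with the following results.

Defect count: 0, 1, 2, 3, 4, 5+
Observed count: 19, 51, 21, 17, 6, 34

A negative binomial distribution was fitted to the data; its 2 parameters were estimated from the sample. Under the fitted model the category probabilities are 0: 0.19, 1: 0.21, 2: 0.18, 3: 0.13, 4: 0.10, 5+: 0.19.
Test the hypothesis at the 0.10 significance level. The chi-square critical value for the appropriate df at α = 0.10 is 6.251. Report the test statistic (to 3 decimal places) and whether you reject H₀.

23.642; reject

Expected counts E_i = n·p_i: 148×0.19 = 28.12, 148×0.21 = 31.08, 148×0.18 = 26.64, 148×0.13 = 19.24, 148×0.10 = 14.8, 148×0.19 = 28.12.
χ² = (19−28.12)²/28.12 + (51−31.08)²/31.08 + (21−26.64)²/26.64 + (17−19.24)²/19.24 + (6−14.8)²/14.8 + (34−28.12)²/28.12
   = 2.9578 + 12.7673 + 1.1941 + 0.2608 + 5.2324 + 1.2295
Sum = 23.642
df = 3. Since 23.642 > 6.251, we reject H₀.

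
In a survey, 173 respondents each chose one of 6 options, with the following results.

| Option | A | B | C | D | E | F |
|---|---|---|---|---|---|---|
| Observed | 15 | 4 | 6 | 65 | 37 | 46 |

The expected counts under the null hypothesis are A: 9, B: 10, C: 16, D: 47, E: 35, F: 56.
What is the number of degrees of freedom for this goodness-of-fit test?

5

There are k = 6 categories and no parameters were estimated from the data, so df = 6 − 1 = 5.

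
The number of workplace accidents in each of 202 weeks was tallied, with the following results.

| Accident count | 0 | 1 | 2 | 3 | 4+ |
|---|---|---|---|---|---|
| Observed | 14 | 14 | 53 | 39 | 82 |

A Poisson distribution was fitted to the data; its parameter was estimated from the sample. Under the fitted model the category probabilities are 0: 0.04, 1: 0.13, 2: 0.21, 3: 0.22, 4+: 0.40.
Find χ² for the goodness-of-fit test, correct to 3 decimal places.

Expected counts E_i = n·p_i: 202×0.04 = 8.08, 202×0.13 = 26.26, 202×0.21 = 42.42, 202×0.22 = 44.44, 202×0.40 = 80.8.
0: (14 − 8.08)²/8.08 = 35.0464/8.08 = 4.3374
1: (14 − 26.26)²/26.26 = 150.3076/26.26 = 5.7238
2: (53 − 42.42)²/42.42 = 111.9364/42.42 = 2.6388
3: (39 − 44.44)²/44.44 = 29.5936/44.44 = 0.6659
4+: (82 − 80.8)²/80.8 = 1.44/80.8 = 0.0178
Sum = 13.384

13.384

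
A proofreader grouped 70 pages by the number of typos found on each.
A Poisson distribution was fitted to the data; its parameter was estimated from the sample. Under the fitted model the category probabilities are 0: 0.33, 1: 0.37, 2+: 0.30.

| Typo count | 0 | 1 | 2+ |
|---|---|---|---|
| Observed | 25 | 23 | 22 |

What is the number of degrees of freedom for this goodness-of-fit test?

There are k = 3 categories and 1 parameter estimated from the data, so df = 3 − 1 − 1 = 1.

1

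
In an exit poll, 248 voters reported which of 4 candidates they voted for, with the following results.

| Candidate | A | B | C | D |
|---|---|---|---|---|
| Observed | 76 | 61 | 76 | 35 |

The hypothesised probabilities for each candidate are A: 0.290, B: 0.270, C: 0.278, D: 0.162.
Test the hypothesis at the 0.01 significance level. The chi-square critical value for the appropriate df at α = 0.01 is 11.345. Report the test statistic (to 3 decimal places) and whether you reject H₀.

Expected counts E_i = n·p_i: 248×0.290 = 71.92, 248×0.270 = 66.96, 248×0.278 = 68.944, 248×0.162 = 40.176.
A: (76 − 71.92)²/71.92 = 16.6464/71.92 = 0.2315
B: (61 − 66.96)²/66.96 = 35.5216/66.96 = 0.5305
C: (76 − 68.944)²/68.944 = 49.787136/68.944 = 0.7221
D: (35 − 40.176)²/40.176 = 26.790976/40.176 = 0.6668
Sum = 2.151
df = 3. Since 2.151 < 11.345, we do not reject H₀.

2.151; do not reject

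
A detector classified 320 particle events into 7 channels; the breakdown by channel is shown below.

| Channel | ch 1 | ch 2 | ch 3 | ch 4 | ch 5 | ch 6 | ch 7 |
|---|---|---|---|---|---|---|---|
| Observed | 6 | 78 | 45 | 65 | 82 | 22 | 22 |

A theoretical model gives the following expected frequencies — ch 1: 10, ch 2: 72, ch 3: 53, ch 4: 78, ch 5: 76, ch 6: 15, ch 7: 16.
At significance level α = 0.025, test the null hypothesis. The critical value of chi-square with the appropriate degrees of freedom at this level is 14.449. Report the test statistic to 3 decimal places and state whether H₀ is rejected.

11.465; do not reject

χ² = (6−10)²/10 + (78−72)²/72 + (45−53)²/53 + (65−78)²/78 + (82−76)²/76 + (22−15)²/15 + (22−16)²/16
   = 1.6000 + 0.5000 + 1.2075 + 2.1667 + 0.4737 + 3.2667 + 2.2500
Sum = 11.465
df = 6. Since 11.465 < 14.449, we do not reject H₀.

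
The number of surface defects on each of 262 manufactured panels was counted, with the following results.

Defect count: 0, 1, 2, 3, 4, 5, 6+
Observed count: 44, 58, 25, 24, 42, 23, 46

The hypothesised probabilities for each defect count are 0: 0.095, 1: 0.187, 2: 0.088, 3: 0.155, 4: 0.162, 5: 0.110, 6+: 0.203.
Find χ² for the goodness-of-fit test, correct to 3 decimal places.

Expected counts E_i = n·p_i: 262×0.095 = 24.89, 262×0.187 = 48.994, 262×0.088 = 23.056, 262×0.155 = 40.61, 262×0.162 = 42.444, 262×0.110 = 28.82, 262×0.203 = 53.186.
0: (44 − 24.89)²/24.89 = 365.1921/24.89 = 14.6722
1: (58 − 48.994)²/48.994 = 81.108036/48.994 = 1.6555
2: (25 − 23.056)²/23.056 = 3.779136/23.056 = 0.1639
3: (24 − 40.61)²/40.61 = 275.8921/40.61 = 6.7937
4: (42 − 42.444)²/42.444 = 0.197136/42.444 = 0.0046
5: (23 − 28.82)²/28.82 = 33.8724/28.82 = 1.1753
6+: (46 − 53.186)²/53.186 = 51.638596/53.186 = 0.9709
Sum = 25.436

25.436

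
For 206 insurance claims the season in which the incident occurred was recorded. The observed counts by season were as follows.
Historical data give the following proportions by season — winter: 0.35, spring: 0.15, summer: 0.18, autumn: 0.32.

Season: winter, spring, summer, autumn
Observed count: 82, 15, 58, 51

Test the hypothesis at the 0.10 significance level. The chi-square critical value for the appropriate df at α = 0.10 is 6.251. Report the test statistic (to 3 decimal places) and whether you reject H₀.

Expected counts E_i = n·p_i: 206×0.35 = 72.1, 206×0.15 = 30.9, 206×0.18 = 37.08, 206×0.32 = 65.92.
χ² = (82−72.1)²/72.1 + (15−30.9)²/30.9 + (58−37.08)²/37.08 + (51−65.92)²/65.92
   = 1.3594 + 8.1816 + 11.8028 + 3.3769
Sum = 24.721
df = 3. Since 24.721 > 6.251, we reject H₀.

24.721; reject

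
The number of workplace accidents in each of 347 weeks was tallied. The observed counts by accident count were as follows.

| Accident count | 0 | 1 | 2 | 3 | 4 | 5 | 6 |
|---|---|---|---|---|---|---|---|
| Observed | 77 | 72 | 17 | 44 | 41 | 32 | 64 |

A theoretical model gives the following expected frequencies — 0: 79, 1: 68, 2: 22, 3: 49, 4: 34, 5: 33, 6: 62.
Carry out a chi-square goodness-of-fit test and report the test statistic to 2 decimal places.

χ² = (77−79)²/79 + (72−68)²/68 + (17−22)²/22 + (44−49)²/49 + (41−34)²/34 + (32−33)²/33 + (64−62)²/62
   = 0.051 + 0.235 + 1.136 + 0.510 + 1.441 + 0.030 + 0.065
Sum = 3.47

3.47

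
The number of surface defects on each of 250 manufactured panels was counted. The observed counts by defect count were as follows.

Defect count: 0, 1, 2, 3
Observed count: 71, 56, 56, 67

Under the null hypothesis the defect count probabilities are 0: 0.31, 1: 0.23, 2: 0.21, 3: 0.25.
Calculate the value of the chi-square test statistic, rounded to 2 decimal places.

Expected counts E_i = n·p_i: 250×0.31 = 77.5, 250×0.23 = 57.5, 250×0.21 = 52.5, 250×0.25 = 62.5.
cat         O        E   (O−E)²/E
0          71     77.5      0.545
1          56     57.5      0.039
2          56     52.5      0.233
3          67     62.5      0.324
Sum = 1.14

1.14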